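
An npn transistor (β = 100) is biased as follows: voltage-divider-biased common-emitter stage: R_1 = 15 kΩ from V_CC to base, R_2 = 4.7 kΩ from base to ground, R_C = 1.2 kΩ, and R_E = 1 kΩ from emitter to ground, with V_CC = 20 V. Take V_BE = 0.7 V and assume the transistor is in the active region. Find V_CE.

Thevenize the base divider: V_Th = V_CC·R_2/(R_1+R_2) = 20×4.7/19.7 = 4.77 V, R_Th = R_1‖R_2 = 3.58 kΩ.
Base-emitter loop: V_Th = I_B·R_Th + V_BE + (β+1)I_B·R_E, so I_B = (4.77 − 0.7) / (3.58 + 101×1) = 0.0389 mA.
I_C = β·I_B = 100×0.0389 = 3.89 mA, and I_E = (β+1)I_B = 3.93 mA.
V_CE = V_CC − I_C·R_C − I_E·R_E = 20 − 3.89×1.2 − 3.93×1 = 11.4 V.
V_CE = 11.4 V > 0.2 V confirms active-region operation.

V_CE ≈ 11 V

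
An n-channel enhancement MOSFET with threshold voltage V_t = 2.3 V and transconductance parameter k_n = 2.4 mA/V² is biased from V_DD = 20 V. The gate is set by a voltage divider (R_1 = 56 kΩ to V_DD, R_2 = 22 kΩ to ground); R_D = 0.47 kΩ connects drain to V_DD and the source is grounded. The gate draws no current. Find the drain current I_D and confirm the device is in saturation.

V_G = V_DD·R_2/(R_1+R_2) = 20×22/78 = 5.64 V. With the source grounded, V_GS = V_G = 5.64 V.
Assume saturation: I_D = (k_n/2)(V_GS − V_t)² = (2.4/2)×(5.64 − 2.3)² = 1.2×3.34² = 13.4 mA.
V_DS = V_DD − I_D·R_D = 20 − 13.4×0.47 = 13.7 V.
Saturation requires V_DS ≥ V_GS − V_t = 3.34 V; 13.7 ≥ 3.34 ✓.

I_D ≈ 13 mA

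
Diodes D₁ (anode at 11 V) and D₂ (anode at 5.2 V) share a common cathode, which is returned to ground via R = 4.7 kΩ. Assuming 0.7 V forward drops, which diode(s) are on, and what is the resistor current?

Assume both conduct. Then node N would need to be at both 11−0.7 = 10.3 V and 5.2−0.7 = 4.5 V, which is impossible.
Assume only D₁ conducts: V_N = 11 − 0.7 = 10.3 V, so I_R = 10.3/4.7 = 2.19 mA.
Check D₂: its anode-to-cathode voltage is 5.2 − 10.3 = -5.1 V < 0.7 V, so it is off. The assumption is consistent.

Only D₁ conducts; I_R ≈ 2.2 mA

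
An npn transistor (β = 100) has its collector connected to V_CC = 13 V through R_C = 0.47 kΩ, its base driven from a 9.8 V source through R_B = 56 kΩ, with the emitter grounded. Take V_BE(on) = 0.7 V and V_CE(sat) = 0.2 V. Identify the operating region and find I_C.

active; I_C ≈ 16 mA

Assume active. Base-emitter loop: I_B = (V_BB − V_BE)/R_B = (9.8 − 0.7)/56 = 0.163 mA.
I_C = β·I_B = 100×0.163 = 16.3 mA.
V_CE = V_CC − I_C·R_C = 13 − 16.3×0.47 = 5.36 V > V_CE(sat), so the active-region assumption holds.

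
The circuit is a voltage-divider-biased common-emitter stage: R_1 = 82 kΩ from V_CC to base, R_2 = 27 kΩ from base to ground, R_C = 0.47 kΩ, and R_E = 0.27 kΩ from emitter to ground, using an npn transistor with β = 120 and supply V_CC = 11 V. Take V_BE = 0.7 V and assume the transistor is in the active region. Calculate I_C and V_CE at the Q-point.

I_C ≈ 4.6 mA, V_CE ≈ 7.6 V

Thevenize the base divider: V_Th = V_CC·R_2/(R_1+R_2) = 11×27/109 = 2.72 V, R_Th = R_1‖R_2 = 20.3 kΩ.
Base-emitter loop: V_Th = I_B·R_Th + V_BE + (β+1)I_B·R_E, so I_B = (2.72 − 0.7) / (20.3 + 121×0.27) = 0.0382 mA.
I_C = β·I_B = 120×0.0382 = 4.59 mA, and I_E = (β+1)I_B = 4.62 mA.
V_CE = V_CC − I_C·R_C − I_E·R_E = 11 − 4.59×0.47 − 4.62×0.27 = 7.6 V.
V_CE = 7.6 V > 0.2 V confirms active-region operation.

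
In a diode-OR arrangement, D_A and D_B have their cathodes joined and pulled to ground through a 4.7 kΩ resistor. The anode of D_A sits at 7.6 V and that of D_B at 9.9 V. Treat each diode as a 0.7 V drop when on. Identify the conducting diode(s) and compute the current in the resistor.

Only D_B conducts; I_R ≈ 2 mA

Assume both conduct. Then node N would need to be at both 7.6−0.7 = 6.9 V and 9.9−0.7 = 9.2 V, which is impossible.
Assume only D_B conducts: V_N = 9.9 − 0.7 = 9.2 V, so I_R = 9.2/4.7 = 1.96 mA.
Check D_A: its anode-to-cathode voltage is 7.6 − 9.2 = -1.6 V < 0.7 V, so it is off. The assumption is consistent.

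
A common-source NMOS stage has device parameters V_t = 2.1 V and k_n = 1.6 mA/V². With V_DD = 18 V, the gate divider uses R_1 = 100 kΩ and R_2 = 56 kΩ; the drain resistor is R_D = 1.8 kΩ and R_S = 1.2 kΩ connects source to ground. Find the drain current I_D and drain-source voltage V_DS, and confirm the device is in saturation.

V_G = V_DD·R_2/(R_1+R_2) = 18×56/156 = 6.46 V.
Assume saturation: I_D = (k_n/2)(V_GS − V_t)² with V_GS = V_G − I_D·R_S = 6.46 − 1.2·I_D.
Substituting gives 1.15·I_D² − 9.37·I_D + 15.2 = 0, with roots I_D = 2.24 or 5.9 mA.
The root I_D = 5.9 mA gives V_GS = -0.615 V ≤ V_t, so take I_D = 2.24 mA.
Then V_GS = 3.77 V and V_DS = V_DD − I_D(R_D+R_S) = 18 − 2.24×3 = 11.3 V.
Saturation requires V_DS ≥ V_GS − V_t = 1.67 V; 11.3 ≥ 1.67 ✓.

I_D ≈ 2.2 mA, V_DS ≈ 11 V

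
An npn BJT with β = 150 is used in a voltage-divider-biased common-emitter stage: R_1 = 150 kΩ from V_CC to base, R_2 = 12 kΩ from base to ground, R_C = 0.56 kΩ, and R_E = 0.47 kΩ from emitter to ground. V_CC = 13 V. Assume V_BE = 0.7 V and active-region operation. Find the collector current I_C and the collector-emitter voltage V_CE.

I_C ≈ 0.48 mA, V_CE ≈ 13 V

Thevenize the base divider: V_Th = V_CC·R_2/(R_1+R_2) = 13×12/162 = 0.963 V, R_Th = R_1‖R_2 = 11.1 kΩ.
Base-emitter loop: V_Th = I_B·R_Th + V_BE + (β+1)I_B·R_E, so I_B = (0.963 − 0.7) / (11.1 + 151×0.47) = 0.0032 mA.
I_C = β·I_B = 150×0.0032 = 0.481 mA, and I_E = (β+1)I_B = 0.484 mA.
V_CE = V_CC − I_C·R_C − I_E·R_E = 13 − 0.481×0.56 − 0.484×0.47 = 12.5 V.
V_CE = 12.5 V > 0.2 V confirms active-region operation.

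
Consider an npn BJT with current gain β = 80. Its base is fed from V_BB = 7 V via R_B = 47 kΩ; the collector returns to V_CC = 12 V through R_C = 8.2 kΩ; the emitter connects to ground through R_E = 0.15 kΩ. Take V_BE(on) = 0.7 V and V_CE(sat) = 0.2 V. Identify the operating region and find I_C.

Assume active: I_B = (7 − 0.7)/(47 + 81×0.15) = 0.107 mA, I_C = β·I_B = 8.52 mA.
Then V_CE = 12 − 8.52×8.2 − 8.63×0.15 = -59.2 V < 0.2 V — the active assumption fails.
Re-solve with V_CE = 0.2 V. KCL at the emitter: V_E/R_E = (V_BB−0.7−V_E)/R_B + (V_CC−0.2−V_E)/R_C, giving V_E = 0.231 V.
I_C = (V_CC − 0.2 − V_E)/R_C = (11.8 − 0.231)/8.2 = 1.41 mA.
Check: I_B = (6.3 − 0.231)/47 = 0.129 mA, and β·I_B = 10.3 mA > I_C, confirming saturation.

saturation; I_C ≈ 1.4 mA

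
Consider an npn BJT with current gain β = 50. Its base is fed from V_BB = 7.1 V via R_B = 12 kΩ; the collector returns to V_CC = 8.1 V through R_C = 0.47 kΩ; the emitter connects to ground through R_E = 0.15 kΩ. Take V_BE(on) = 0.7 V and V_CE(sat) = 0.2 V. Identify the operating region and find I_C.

Assume active: I_B = (7.1 − 0.7)/(12 + 51×0.15) = 0.326 mA, I_C = β·I_B = 16.3 mA.
Then V_CE = 8.1 − 16.3×0.47 − 16.6×0.15 = -2.05 V < 0.2 V — the active assumption fails.
Re-solve with V_CE = 0.2 V. KCL at the emitter: V_E/R_E = (V_BB−0.7−V_E)/R_B + (V_CC−0.2−V_E)/R_C, giving V_E = 1.95 V.
I_C = (V_CC − 0.2 − V_E)/R_C = (7.9 − 1.95)/0.47 = 12.7 mA.
Check: I_B = (6.4 − 1.95)/12 = 0.371 mA, and β·I_B = 18.5 mA > I_C, confirming saturation.

saturation; I_C ≈ 13 mA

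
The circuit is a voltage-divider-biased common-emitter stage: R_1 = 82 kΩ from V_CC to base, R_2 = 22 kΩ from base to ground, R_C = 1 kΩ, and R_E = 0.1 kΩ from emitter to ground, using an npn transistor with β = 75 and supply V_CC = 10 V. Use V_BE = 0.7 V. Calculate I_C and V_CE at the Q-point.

Thevenize the base divider: V_Th = V_CC·R_2/(R_1+R_2) = 10×22/104 = 2.12 V, R_Th = R_1‖R_2 = 17.3 kΩ.
Base-emitter loop: V_Th = I_B·R_Th + V_BE + (β+1)I_B·R_E, so I_B = (2.12 − 0.7) / (17.3 + 76×0.1) = 0.0567 mA.
I_C = β·I_B = 75×0.0567 = 4.26 mA, and I_E = (β+1)I_B = 4.31 mA.
V_CE = V_CC − I_C·R_C − I_E·R_E = 10 − 4.26×1 − 4.31×0.1 = 5.31 V.
V_CE = 5.31 V > 0.2 V confirms active-region operation.

I_C ≈ 4.3 mA, V_CE ≈ 5.3 V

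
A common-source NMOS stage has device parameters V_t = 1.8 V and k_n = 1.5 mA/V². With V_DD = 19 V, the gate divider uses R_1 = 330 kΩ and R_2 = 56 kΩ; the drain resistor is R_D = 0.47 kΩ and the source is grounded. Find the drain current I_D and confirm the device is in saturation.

I_D ≈ 0.69 mA

V_G = V_DD·R_2/(R_1+R_2) = 19×56/386 = 2.76 V. With the source grounded, V_GS = V_G = 2.76 V.
Assume saturation: I_D = (k_n/2)(V_GS − V_t)² = (1.5/2)×(2.76 − 1.8)² = 0.75×0.956² = 0.686 mA.
V_DS = V_DD − I_D·R_D = 19 − 0.686×0.47 = 18.7 V.
Saturation requires V_DS ≥ V_GS − V_t = 0.956 V; 18.7 ≥ 0.956 ✓.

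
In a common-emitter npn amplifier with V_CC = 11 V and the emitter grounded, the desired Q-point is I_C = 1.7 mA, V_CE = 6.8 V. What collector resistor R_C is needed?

R_C ≈ 2.5 kΩ

Collector loop: V_CC = I_C·R_C + V_CE.
R_C = (V_CC − V_CE)/I_C = (11 − 6.8)/1.7 = 2.47 kΩ.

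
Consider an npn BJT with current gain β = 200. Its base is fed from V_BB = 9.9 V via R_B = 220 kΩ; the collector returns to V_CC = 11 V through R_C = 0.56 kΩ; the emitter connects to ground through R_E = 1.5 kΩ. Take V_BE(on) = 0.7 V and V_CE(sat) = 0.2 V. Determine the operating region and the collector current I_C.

Assume active. Base-emitter loop: I_B = (V_BB − V_BE)/(R_B + (β+1)R_E) = (9.9 − 0.7)/(220 + 201×1.5) = 0.0176 mA.
I_C = β·I_B = 200×0.0176 = 3.53 mA.
V_CE = V_CC − I_C·R_C − I_E·R_E = 11 − 3.53×0.56 − 3.55×1.5 = 3.71 V > V_CE(sat), so the active-region assumption holds.

active; I_C ≈ 3.5 mA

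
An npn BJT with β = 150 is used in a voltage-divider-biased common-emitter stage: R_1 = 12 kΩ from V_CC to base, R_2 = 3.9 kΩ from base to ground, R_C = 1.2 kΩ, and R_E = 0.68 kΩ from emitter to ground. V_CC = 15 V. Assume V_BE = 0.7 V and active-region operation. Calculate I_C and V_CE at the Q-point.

I_C ≈ 4.2 mA, V_CE ≈ 7 V

Thevenize the base divider: V_Th = V_CC·R_2/(R_1+R_2) = 15×3.9/15.9 = 3.68 V, R_Th = R_1‖R_2 = 2.94 kΩ.
Base-emitter loop: V_Th = I_B·R_Th + V_BE + (β+1)I_B·R_E, so I_B = (3.68 − 0.7) / (2.94 + 151×0.68) = 0.0282 mA.
I_C = β·I_B = 150×0.0282 = 4.23 mA, and I_E = (β+1)I_B = 4.26 mA.
V_CE = V_CC − I_C·R_C − I_E·R_E = 15 − 4.23×1.2 − 4.26×0.68 = 7.03 V.
V_CE = 7.03 V > 0.2 V confirms active-region operation.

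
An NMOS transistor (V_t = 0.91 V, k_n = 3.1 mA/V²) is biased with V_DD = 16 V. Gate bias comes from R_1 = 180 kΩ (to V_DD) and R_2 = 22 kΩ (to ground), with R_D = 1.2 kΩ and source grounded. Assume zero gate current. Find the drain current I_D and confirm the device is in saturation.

V_G = V_DD·R_2/(R_1+R_2) = 16×22/202 = 1.74 V. With the source grounded, V_GS = V_G = 1.74 V.
Assume saturation: I_D = (k_n/2)(V_GS − V_t)² = (3.1/2)×(1.74 − 0.91)² = 1.55×0.833² = 1.07 mA.
V_DS = V_DD − I_D·R_D = 16 − 1.07×1.2 = 14.7 V.
Saturation requires V_DS ≥ V_GS − V_t = 0.833 V; 14.7 ≥ 0.833 ✓.

I_D ≈ 1.1 mA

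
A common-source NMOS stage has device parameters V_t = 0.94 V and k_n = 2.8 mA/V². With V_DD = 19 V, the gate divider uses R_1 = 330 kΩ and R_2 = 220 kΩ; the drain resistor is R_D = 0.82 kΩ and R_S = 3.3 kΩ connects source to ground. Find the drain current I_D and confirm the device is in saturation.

V_G = V_DD·R_2/(R_1+R_2) = 19×220/550 = 7.6 V.
Assume saturation: I_D = (k_n/2)(V_GS − V_t)² with V_GS = V_G − I_D·R_S = 7.6 − 3.3·I_D.
Substituting gives 15.2·I_D² − 62.5·I_D + 62.1 = 0, with roots I_D = 1.69 or 2.42 mA.
The root I_D = 2.42 mA gives V_GS = -0.374 V ≤ V_t, so take I_D = 1.69 mA.
Then V_GS = 2.04 V and V_DS = V_DD − I_D(R_D+R_S) = 19 − 1.69×4.12 = 12.1 V.
Saturation requires V_DS ≥ V_GS − V_t = 1.1 V; 12.1 ≥ 1.1 ✓.

I_D ≈ 1.7 mA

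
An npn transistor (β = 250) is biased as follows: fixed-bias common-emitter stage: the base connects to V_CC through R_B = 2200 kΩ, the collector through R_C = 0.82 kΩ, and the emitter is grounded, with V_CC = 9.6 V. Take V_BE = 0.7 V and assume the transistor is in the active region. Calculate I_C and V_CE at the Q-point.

Base loop: V_CC = I_B·R_B + V_BE, so I_B = (9.6 − 0.7)/2200 kΩ = 0.00405 mA.
In the active region I_C = β·I_B = 250 × 0.00405 = 1.01 mA.
Collector loop: V_CE = V_CC − I_C·R_C = 9.6 − 1.01×0.82 = 8.77 V.
Since V_CE = 8.77 V > V_CE(sat) ≈ 0.2 V, the transistor is in the active region as assumed.

I_C ≈ 1 mA, V_CE ≈ 8.8 V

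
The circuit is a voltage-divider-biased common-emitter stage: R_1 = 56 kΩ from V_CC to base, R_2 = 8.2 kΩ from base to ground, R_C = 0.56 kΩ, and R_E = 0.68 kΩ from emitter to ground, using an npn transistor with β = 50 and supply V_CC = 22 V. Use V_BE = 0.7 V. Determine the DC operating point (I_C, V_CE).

I_C ≈ 2.5 mA, V_CE ≈ 19 V

Thevenize the base divider: V_Th = V_CC·R_2/(R_1+R_2) = 22×8.2/64.2 = 2.81 V, R_Th = R_1‖R_2 = 7.15 kΩ.
Base-emitter loop: V_Th = I_B·R_Th + V_BE + (β+1)I_B·R_E, so I_B = (2.81 − 0.7) / (7.15 + 51×0.68) = 0.0504 mA.
I_C = β·I_B = 50×0.0504 = 2.52 mA, and I_E = (β+1)I_B = 2.57 mA.
V_CE = V_CC − I_C·R_C − I_E·R_E = 22 − 2.52×0.56 − 2.57×0.68 = 18.8 V.
V_CE = 18.8 V > 0.2 V confirms active-region operation.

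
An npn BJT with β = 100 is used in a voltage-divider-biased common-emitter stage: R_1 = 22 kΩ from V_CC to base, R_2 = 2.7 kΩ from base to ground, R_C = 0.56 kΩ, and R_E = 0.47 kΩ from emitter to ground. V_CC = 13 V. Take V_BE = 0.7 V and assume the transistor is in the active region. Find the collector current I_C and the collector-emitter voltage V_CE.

I_C ≈ 1.4 mA, V_CE ≈ 12 V

Thevenize the base divider: V_Th = V_CC·R_2/(R_1+R_2) = 13×2.7/24.7 = 1.42 V, R_Th = R_1‖R_2 = 2.4 kΩ.
Base-emitter loop: V_Th = I_B·R_Th + V_BE + (β+1)I_B·R_E, so I_B = (1.42 − 0.7) / (2.4 + 101×0.47) = 0.0145 mA.
I_C = β·I_B = 100×0.0145 = 1.45 mA, and I_E = (β+1)I_B = 1.46 mA.
V_CE = V_CC − I_C·R_C − I_E·R_E = 13 − 1.45×0.56 − 1.46×0.47 = 11.5 V.
V_CE = 11.5 V > 0.2 V confirms active-region operation.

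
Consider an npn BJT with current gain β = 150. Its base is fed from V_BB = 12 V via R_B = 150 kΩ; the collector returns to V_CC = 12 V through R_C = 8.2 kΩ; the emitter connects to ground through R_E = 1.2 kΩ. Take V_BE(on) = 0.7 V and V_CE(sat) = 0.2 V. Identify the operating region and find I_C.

Assume active: I_B = (12 − 0.7)/(150 + 151×1.2) = 0.0341 mA, I_C = β·I_B = 5.12 mA.
Then V_CE = 12 − 5.12×8.2 − 5.15×1.2 = -36.1 V < 0.2 V — the active assumption fails.
Re-solve with V_CE = 0.2 V. KCL at the emitter: V_E/R_E = (V_BB−0.7−V_E)/R_B + (V_CC−0.2−V_E)/R_C, giving V_E = 1.57 V.
I_C = (V_CC − 0.2 − V_E)/R_C = (11.8 − 1.57)/8.2 = 1.25 mA.
Check: I_B = (11.3 − 1.57)/150 = 0.0648 mA, and β·I_B = 9.73 mA > I_C, confirming saturation.

saturation; I_C ≈ 1.2 mA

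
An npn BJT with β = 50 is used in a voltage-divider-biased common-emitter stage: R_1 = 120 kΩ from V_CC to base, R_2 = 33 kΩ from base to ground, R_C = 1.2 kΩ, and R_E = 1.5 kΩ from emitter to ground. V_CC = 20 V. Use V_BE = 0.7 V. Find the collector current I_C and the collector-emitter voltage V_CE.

I_C ≈ 1.8 mA, V_CE ≈ 15 V

Thevenize the base divider: V_Th = V_CC·R_2/(R_1+R_2) = 20×33/153 = 4.31 V, R_Th = R_1‖R_2 = 25.9 kΩ.
Base-emitter loop: V_Th = I_B·R_Th + V_BE + (β+1)I_B·R_E, so I_B = (4.31 − 0.7) / (25.9 + 51×1.5) = 0.0353 mA.
I_C = β·I_B = 50×0.0353 = 1.76 mA, and I_E = (β+1)I_B = 1.8 mA.
V_CE = V_CC − I_C·R_C − I_E·R_E = 20 − 1.76×1.2 − 1.8×1.5 = 15.2 V.
V_CE = 15.2 V > 0.2 V confirms active-region operation.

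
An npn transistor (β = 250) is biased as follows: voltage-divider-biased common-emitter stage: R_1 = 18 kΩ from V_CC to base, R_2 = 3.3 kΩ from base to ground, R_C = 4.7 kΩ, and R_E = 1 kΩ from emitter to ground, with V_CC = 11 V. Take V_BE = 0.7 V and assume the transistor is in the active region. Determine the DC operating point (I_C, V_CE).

Thevenize the base divider: V_Th = V_CC·R_2/(R_1+R_2) = 11×3.3/21.3 = 1.7 V, R_Th = R_1‖R_2 = 2.79 kΩ.
Base-emitter loop: V_Th = I_B·R_Th + V_BE + (β+1)I_B·R_E, so I_B = (1.7 − 0.7) / (2.79 + 251×1) = 0.00396 mA.
I_C = β·I_B = 250×0.00396 = 0.989 mA, and I_E = (β+1)I_B = 0.993 mA.
V_CE = V_CC − I_C·R_C − I_E·R_E = 11 − 0.989×4.7 − 0.993×1 = 5.36 V.
V_CE = 5.36 V > 0.2 V confirms active-region operation.

I_C ≈ 0.99 mA, V_CE ≈ 5.4 V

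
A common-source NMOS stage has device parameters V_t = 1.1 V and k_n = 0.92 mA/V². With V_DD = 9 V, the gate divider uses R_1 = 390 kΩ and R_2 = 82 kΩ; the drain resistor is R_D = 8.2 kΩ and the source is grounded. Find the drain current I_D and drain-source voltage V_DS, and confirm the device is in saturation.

I_D ≈ 0.099 mA, V_DS ≈ 8.2 V

V_G = V_DD·R_2/(R_1+R_2) = 9×82/472 = 1.56 V. With the source grounded, V_GS = V_G = 1.56 V.
Assume saturation: I_D = (k_n/2)(V_GS − V_t)² = (0.92/2)×(1.56 − 1.1)² = 0.46×0.464² = 0.0988 mA.
V_DS = V_DD − I_D·R_D = 9 − 0.0988×8.2 = 8.19 V.
Saturation requires V_DS ≥ V_GS − V_t = 0.464 V; 8.19 ≥ 0.464 ✓.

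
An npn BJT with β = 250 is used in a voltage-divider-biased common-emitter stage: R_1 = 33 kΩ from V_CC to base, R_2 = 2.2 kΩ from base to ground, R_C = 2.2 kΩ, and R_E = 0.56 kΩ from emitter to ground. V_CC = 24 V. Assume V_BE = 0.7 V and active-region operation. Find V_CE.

V_CE ≈ 20 V

Thevenize the base divider: V_Th = V_CC·R_2/(R_1+R_2) = 24×2.2/35.2 = 1.5 V, R_Th = R_1‖R_2 = 2.06 kΩ.
Base-emitter loop: V_Th = I_B·R_Th + V_BE + (β+1)I_B·R_E, so I_B = (1.5 − 0.7) / (2.06 + 251×0.56) = 0.00561 mA.
I_C = β·I_B = 250×0.00561 = 1.4 mA, and I_E = (β+1)I_B = 1.41 mA.
V_CE = V_CC − I_C·R_C − I_E·R_E = 24 − 1.4×2.2 − 1.41×0.56 = 20.1 V.
V_CE = 20.1 V > 0.2 V confirms active-region operation.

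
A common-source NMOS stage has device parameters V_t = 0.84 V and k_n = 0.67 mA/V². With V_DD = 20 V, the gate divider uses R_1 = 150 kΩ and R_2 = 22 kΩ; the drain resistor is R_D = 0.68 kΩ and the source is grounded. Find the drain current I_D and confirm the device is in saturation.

V_G = V_DD·R_2/(R_1+R_2) = 20×22/172 = 2.56 V. With the source grounded, V_GS = V_G = 2.56 V.
Assume saturation: I_D = (k_n/2)(V_GS − V_t)² = (0.67/2)×(2.56 − 0.84)² = 0.335×1.72² = 0.989 mA.
V_DS = V_DD − I_D·R_D = 20 − 0.989×0.68 = 19.3 V.
Saturation requires V_DS ≥ V_GS − V_t = 1.72 V; 19.3 ≥ 1.72 ✓.

I_D ≈ 0.99 mA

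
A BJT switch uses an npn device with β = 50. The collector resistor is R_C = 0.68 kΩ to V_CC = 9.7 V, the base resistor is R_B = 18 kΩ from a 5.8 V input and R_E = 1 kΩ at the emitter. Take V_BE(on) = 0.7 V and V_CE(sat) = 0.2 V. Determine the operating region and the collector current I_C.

Assume active. Base-emitter loop: I_B = (V_BB − V_BE)/(R_B + (β+1)R_E) = (5.8 − 0.7)/(18 + 51×1) = 0.0739 mA.
I_C = β·I_B = 50×0.0739 = 3.7 mA.
V_CE = V_CC − I_C·R_C − I_E·R_E = 9.7 − 3.7×0.68 − 3.77×1 = 3.42 V > V_CE(sat), so the active-region assumption holds.

active; I_C ≈ 3.7 mA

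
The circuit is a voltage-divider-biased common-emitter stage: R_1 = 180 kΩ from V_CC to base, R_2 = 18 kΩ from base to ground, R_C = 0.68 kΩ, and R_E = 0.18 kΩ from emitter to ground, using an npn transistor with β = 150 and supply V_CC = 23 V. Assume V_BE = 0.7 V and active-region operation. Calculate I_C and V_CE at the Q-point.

I_C ≈ 4.8 mA, V_CE ≈ 19 V

Thevenize the base divider: V_Th = V_CC·R_2/(R_1+R_2) = 23×18/198 = 2.09 V, R_Th = R_1‖R_2 = 16.4 kΩ.
Base-emitter loop: V_Th = I_B·R_Th + V_BE + (β+1)I_B·R_E, so I_B = (2.09 − 0.7) / (16.4 + 151×0.18) = 0.0319 mA.
I_C = β·I_B = 150×0.0319 = 4.79 mA, and I_E = (β+1)I_B = 4.82 mA.
V_CE = V_CC − I_C·R_C − I_E·R_E = 23 − 4.79×0.68 − 4.82×0.18 = 18.9 V.
V_CE = 18.9 V > 0.2 V confirms active-region operation.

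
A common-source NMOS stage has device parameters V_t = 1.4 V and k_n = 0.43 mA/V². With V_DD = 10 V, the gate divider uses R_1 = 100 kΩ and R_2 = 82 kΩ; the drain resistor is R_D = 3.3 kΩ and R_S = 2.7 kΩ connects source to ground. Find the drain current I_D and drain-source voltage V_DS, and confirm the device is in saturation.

I_D ≈ 0.56 mA, V_DS ≈ 6.7 V

V_G = V_DD·R_2/(R_1+R_2) = 10×82/182 = 4.51 V.
Assume saturation: I_D = (k_n/2)(V_GS − V_t)² with V_GS = V_G − I_D·R_S = 4.51 − 2.7·I_D.
Substituting gives 1.57·I_D² − 4.61·I_D + 2.07 = 0, with roots I_D = 0.555 or 2.38 mA.
The root I_D = 2.38 mA gives V_GS = -1.93 V ≤ V_t, so take I_D = 0.555 mA.
Then V_GS = 3.01 V and V_DS = V_DD − I_D(R_D+R_S) = 10 − 0.555×6 = 6.67 V.
Saturation requires V_DS ≥ V_GS − V_t = 1.61 V; 6.67 ≥ 1.61 ✓.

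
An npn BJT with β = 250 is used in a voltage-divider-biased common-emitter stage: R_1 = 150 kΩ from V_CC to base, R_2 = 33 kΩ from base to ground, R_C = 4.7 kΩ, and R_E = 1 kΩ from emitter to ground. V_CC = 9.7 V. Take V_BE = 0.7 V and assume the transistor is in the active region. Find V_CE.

Thevenize the base divider: V_Th = V_CC·R_2/(R_1+R_2) = 9.7×33/183 = 1.75 V, R_Th = R_1‖R_2 = 27 kΩ.
Base-emitter loop: V_Th = I_B·R_Th + V_BE + (β+1)I_B·R_E, so I_B = (1.75 − 0.7) / (27 + 251×1) = 0.00377 mA.
I_C = β·I_B = 250×0.00377 = 0.943 mA, and I_E = (β+1)I_B = 0.947 mA.
V_CE = V_CC − I_C·R_C − I_E·R_E = 9.7 − 0.943×4.7 − 0.947×1 = 4.32 V.
V_CE = 4.32 V > 0.2 V confirms active-region operation.

V_CE ≈ 4.3 V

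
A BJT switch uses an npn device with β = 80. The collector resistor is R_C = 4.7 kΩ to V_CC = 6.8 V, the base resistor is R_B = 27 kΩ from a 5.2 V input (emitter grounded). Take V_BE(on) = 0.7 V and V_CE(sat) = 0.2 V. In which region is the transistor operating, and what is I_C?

Assume active: I_B = (5.2 − 0.7)/27 = 0.167 mA, giving I_C = β·I_B = 13.3 mA.
But then V_CE = 6.8 − 13.3×4.7 = -55.9 V < V_CE(sat) = 0.2 V — impossible in the active region.
So the transistor is saturated. With V_CE = 0.2 V, I_C = (V_CC − 0.2)/R_C = 6.6/4.7 = 1.4 mA.
Check: β·I_B = 13.3 mA > I_C = 1.4 mA, confirming saturation.

saturation; I_C ≈ 1.4 mA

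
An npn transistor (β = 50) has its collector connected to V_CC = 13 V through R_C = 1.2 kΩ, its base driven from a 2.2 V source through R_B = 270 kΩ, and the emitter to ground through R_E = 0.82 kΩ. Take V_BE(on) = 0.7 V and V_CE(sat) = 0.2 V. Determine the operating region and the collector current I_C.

active; I_C ≈ 0.24 mA

Assume active. Base-emitter loop: I_B = (V_BB − V_BE)/(R_B + (β+1)R_E) = (2.2 − 0.7)/(270 + 51×0.82) = 0.00481 mA.
I_C = β·I_B = 50×0.00481 = 0.241 mA.
V_CE = V_CC − I_C·R_C − I_E·R_E = 13 − 0.241×1.2 − 0.245×0.82 = 12.5 V > V_CE(sat), so the active-region assumption holds.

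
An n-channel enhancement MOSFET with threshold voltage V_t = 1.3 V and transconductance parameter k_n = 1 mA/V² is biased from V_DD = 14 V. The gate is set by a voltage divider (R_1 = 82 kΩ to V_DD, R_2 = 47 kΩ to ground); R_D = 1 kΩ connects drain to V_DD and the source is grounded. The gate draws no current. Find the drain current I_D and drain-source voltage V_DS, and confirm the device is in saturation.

V_G = V_DD·R_2/(R_1+R_2) = 14×47/129 = 5.1 V. With the source grounded, V_GS = V_G = 5.1 V.
Assume saturation: I_D = (k_n/2)(V_GS − V_t)² = (1/2)×(5.1 − 1.3)² = 0.5×3.8² = 7.22 mA.
V_DS = V_DD − I_D·R_D = 14 − 7.22×1 = 6.78 V.
Saturation requires V_DS ≥ V_GS − V_t = 3.8 V; 6.78 ≥ 3.8 ✓.

I_D ≈ 7.2 mA, V_DS ≈ 6.8 V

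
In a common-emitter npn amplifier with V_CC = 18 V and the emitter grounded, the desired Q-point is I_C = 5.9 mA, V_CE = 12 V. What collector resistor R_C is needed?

R_C ≈ 1 kΩ

Collector loop: V_CC = I_C·R_C + V_CE.
R_C = (V_CC − V_CE)/I_C = (18 − 12)/5.9 = 1.02 kΩ.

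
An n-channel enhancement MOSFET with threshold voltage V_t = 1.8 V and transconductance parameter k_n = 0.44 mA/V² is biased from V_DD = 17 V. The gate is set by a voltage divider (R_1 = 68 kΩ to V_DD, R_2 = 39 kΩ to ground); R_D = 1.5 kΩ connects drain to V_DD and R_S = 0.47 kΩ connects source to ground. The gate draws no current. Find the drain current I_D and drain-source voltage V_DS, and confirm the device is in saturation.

I_D ≈ 2.4 mA, V_DS ≈ 12 V

V_G = V_DD·R_2/(R_1+R_2) = 17×39/107 = 6.2 V.
Assume saturation: I_D = (k_n/2)(V_GS − V_t)² with V_GS = V_G − I_D·R_S = 6.2 − 0.47·I_D.
Substituting gives 0.0486·I_D² − 1.91·I_D + 4.25 = 0, with roots I_D = 2.37 or 36.9 mA.
The root I_D = 36.9 mA gives V_GS = -11.2 V ≤ V_t, so take I_D = 2.37 mA.
Then V_GS = 5.08 V and V_DS = V_DD − I_D(R_D+R_S) = 17 − 2.37×1.97 = 12.3 V.
Saturation requires V_DS ≥ V_GS − V_t = 3.28 V; 12.3 ≥ 3.28 ✓.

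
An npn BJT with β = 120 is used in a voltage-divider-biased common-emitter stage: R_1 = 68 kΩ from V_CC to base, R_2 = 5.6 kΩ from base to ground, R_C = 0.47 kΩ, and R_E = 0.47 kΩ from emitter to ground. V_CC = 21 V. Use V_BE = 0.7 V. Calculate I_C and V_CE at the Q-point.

I_C ≈ 1.7 mA, V_CE ≈ 19 V

Thevenize the base divider: V_Th = V_CC·R_2/(R_1+R_2) = 21×5.6/73.6 = 1.6 V, R_Th = R_1‖R_2 = 5.17 kΩ.
Base-emitter loop: V_Th = I_B·R_Th + V_BE + (β+1)I_B·R_E, so I_B = (1.6 − 0.7) / (5.17 + 121×0.47) = 0.0145 mA.
I_C = β·I_B = 120×0.0145 = 1.74 mA, and I_E = (β+1)I_B = 1.75 mA.
V_CE = V_CC − I_C·R_C − I_E·R_E = 21 − 1.74×0.47 − 1.75×0.47 = 19.4 V.
V_CE = 19.4 V > 0.2 V confirms active-region operation.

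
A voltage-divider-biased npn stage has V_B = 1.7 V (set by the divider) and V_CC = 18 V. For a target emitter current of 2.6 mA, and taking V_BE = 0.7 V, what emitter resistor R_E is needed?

R_E ≈ 0.38 kΩ

V_E = V_B − V_BE = 1.7 − 0.7 = 1 V.
R_E = V_E / I_E = 1 / 2.6 = 0.385 kΩ.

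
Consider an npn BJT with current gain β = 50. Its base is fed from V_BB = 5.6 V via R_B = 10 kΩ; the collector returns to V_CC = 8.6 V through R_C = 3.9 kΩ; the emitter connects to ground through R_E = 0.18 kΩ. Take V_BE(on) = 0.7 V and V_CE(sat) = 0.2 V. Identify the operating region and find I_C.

Assume active: I_B = (5.6 − 0.7)/(10 + 51×0.18) = 0.255 mA, I_C = β·I_B = 12.8 mA.
Then V_CE = 8.6 − 12.8×3.9 − 13×0.18 = -43.6 V < 0.2 V — the active assumption fails.
Re-solve with V_CE = 0.2 V. KCL at the emitter: V_E/R_E = (V_BB−0.7−V_E)/R_B + (V_CC−0.2−V_E)/R_C, giving V_E = 0.447 V.
I_C = (V_CC − 0.2 − V_E)/R_C = (8.4 − 0.447)/3.9 = 2.04 mA.
Check: I_B = (4.9 − 0.447)/10 = 0.445 mA, and β·I_B = 22.3 mA > I_C, confirming saturation.

saturation; I_C ≈ 2 mA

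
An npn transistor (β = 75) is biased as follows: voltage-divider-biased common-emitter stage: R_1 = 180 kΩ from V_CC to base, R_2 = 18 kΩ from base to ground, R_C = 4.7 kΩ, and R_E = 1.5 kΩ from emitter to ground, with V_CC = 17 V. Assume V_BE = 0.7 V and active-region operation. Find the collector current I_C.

I_C ≈ 0.49 mA

Thevenize the base divider: V_Th = V_CC·R_2/(R_1+R_2) = 17×18/198 = 1.55 V, R_Th = R_1‖R_2 = 16.4 kΩ.
Base-emitter loop: V_Th = I_B·R_Th + V_BE + (β+1)I_B·R_E, so I_B = (1.55 − 0.7) / (16.4 + 76×1.5) = 0.00649 mA.
I_C = β·I_B = 75×0.00649 = 0.486 mA, and I_E = (β+1)I_B = 0.493 mA.
V_CE = V_CC − I_C·R_C − I_E·R_E = 17 − 0.486×4.7 − 0.493×1.5 = 14 V.
V_CE = 14 V > 0.2 V confirms active-region operation.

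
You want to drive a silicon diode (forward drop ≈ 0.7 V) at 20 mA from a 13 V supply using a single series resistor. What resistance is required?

The resistor drops V_S − V_D = 13 − 0.7 = 12.3 V at 20 mA.
R = 12.3 V / 20 mA = 0.615 kΩ.

R ≈ 0.61 kΩ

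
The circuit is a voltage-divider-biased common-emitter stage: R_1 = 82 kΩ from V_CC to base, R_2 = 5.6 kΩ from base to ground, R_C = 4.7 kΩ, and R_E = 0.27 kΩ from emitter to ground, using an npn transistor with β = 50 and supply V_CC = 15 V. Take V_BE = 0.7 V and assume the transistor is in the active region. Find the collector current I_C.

Thevenize the base divider: V_Th = V_CC·R_2/(R_1+R_2) = 15×5.6/87.6 = 0.959 V, R_Th = R_1‖R_2 = 5.24 kΩ.
Base-emitter loop: V_Th = I_B·R_Th + V_BE + (β+1)I_B·R_E, so I_B = (0.959 − 0.7) / (5.24 + 51×0.27) = 0.0136 mA.
I_C = β·I_B = 50×0.0136 = 0.681 mA, and I_E = (β+1)I_B = 0.695 mA.
V_CE = V_CC − I_C·R_C − I_E·R_E = 15 − 0.681×4.7 − 0.695×0.27 = 11.6 V.
V_CE = 11.6 V > 0.2 V confirms active-region operation.

I_C ≈ 0.68 mA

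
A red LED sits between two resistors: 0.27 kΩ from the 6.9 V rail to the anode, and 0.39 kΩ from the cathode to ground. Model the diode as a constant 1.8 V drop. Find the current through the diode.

The two resistors are in series with the diode, so KVL gives 6.9 = I·0.27 + 1.8 + I·0.39.
I = (6.9 − 1.8) / (0.27 + 0.39) kΩ = 5.1 / 0.66 = 7.73 mA.

I ≈ 7.7 mA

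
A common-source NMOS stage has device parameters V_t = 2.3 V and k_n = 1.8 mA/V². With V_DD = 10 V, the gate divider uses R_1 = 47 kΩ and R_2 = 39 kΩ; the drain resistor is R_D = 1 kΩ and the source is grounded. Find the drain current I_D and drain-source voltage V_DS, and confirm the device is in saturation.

I_D ≈ 4.5 mA, V_DS ≈ 5.5 V

V_G = V_DD·R_2/(R_1+R_2) = 10×39/86 = 4.53 V. With the source grounded, V_GS = V_G = 4.53 V.
Assume saturation: I_D = (k_n/2)(V_GS − V_t)² = (1.8/2)×(4.53 − 2.3)² = 0.9×2.23² = 4.5 mA.
V_DS = V_DD − I_D·R_D = 10 − 4.5×1 = 5.5 V.
Saturation requires V_DS ≥ V_GS − V_t = 2.23 V; 5.5 ≥ 2.23 ✓.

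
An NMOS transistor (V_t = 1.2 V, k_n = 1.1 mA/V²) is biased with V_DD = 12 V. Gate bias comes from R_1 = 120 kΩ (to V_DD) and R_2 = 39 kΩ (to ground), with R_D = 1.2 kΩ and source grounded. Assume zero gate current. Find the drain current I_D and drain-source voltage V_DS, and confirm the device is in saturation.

I_D ≈ 1.7 mA, V_DS ≈ 10 V

V_G = V_DD·R_2/(R_1+R_2) = 12×39/159 = 2.94 V. With the source grounded, V_GS = V_G = 2.94 V.
Assume saturation: I_D = (k_n/2)(V_GS − V_t)² = (1.1/2)×(2.94 − 1.2)² = 0.55×1.74² = 1.67 mA.
V_DS = V_DD − I_D·R_D = 12 − 1.67×1.2 = 9.99 V.
Saturation requires V_DS ≥ V_GS − V_t = 1.74 V; 9.99 ≥ 1.74 ✓.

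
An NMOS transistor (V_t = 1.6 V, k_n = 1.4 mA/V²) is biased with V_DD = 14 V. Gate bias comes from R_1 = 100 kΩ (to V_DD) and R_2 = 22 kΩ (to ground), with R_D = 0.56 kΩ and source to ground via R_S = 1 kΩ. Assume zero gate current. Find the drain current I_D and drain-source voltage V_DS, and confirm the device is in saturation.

I_D ≈ 0.29 mA, V_DS ≈ 14 V

V_G = V_DD·R_2/(R_1+R_2) = 14×22/122 = 2.52 V.
Assume saturation: I_D = (k_n/2)(V_GS − V_t)² with V_GS = V_G − I_D·R_S = 2.52 − 1·I_D.
Substituting gives 0.7·I_D² − 2.29·I_D + 0.598 = 0, with roots I_D = 0.286 or 2.99 mA.
The root I_D = 2.99 mA gives V_GS = -0.467 V ≤ V_t, so take I_D = 0.286 mA.
Then V_GS = 2.24 V and V_DS = V_DD − I_D(R_D+R_S) = 14 − 0.286×1.56 = 13.6 V.
Saturation requires V_DS ≥ V_GS − V_t = 0.639 V; 13.6 ≥ 0.639 ✓.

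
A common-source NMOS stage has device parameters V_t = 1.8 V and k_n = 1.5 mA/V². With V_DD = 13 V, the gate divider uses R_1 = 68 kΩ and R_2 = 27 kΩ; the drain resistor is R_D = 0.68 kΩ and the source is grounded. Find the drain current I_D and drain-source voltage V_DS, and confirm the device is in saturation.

V_G = V_DD·R_2/(R_1+R_2) = 13×27/95 = 3.69 V. With the source grounded, V_GS = V_G = 3.69 V.
Assume saturation: I_D = (k_n/2)(V_GS − V_t)² = (1.5/2)×(3.69 − 1.8)² = 0.75×1.89² = 2.69 mA.
V_DS = V_DD − I_D·R_D = 13 − 2.69×0.68 = 11.2 V.
Saturation requires V_DS ≥ V_GS − V_t = 1.89 V; 11.2 ≥ 1.89 ✓.

I_D ≈ 2.7 mA, V_DS ≈ 11 V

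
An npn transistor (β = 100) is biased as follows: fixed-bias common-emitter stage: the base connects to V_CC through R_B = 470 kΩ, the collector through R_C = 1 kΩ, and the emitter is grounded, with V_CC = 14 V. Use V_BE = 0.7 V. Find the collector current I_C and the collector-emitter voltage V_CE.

I_C ≈ 2.8 mA, V_CE ≈ 11 V

Base loop: V_CC = I_B·R_B + V_BE, so I_B = (14 − 0.7)/470 kΩ = 0.0283 mA.
In the active region I_C = β·I_B = 100 × 0.0283 = 2.83 mA.
Collector loop: V_CE = V_CC − I_C·R_C = 14 − 2.83×1 = 11.2 V.
Since V_CE = 11.2 V > V_CE(sat) ≈ 0.2 V, the transistor is in the active region as assumed.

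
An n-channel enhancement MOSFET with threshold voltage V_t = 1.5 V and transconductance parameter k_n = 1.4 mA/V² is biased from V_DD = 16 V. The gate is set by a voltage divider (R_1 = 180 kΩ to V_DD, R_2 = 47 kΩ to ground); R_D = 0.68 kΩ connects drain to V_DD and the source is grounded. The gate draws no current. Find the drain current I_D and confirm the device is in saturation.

V_G = V_DD·R_2/(R_1+R_2) = 16×47/227 = 3.31 V. With the source grounded, V_GS = V_G = 3.31 V.
Assume saturation: I_D = (k_n/2)(V_GS − V_t)² = (1.4/2)×(3.31 − 1.5)² = 0.7×1.81² = 2.3 mA.
V_DS = V_DD − I_D·R_D = 16 − 2.3×0.68 = 14.4 V.
Saturation requires V_DS ≥ V_GS − V_t = 1.81 V; 14.4 ≥ 1.81 ✓.

I_D ≈ 2.3 mA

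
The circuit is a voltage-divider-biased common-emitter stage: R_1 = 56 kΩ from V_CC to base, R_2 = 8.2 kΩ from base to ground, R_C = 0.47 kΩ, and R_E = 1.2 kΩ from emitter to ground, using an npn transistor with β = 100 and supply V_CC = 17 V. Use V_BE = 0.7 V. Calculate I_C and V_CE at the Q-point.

I_C ≈ 1.1 mA, V_CE ≈ 15 V

Thevenize the base divider: V_Th = V_CC·R_2/(R_1+R_2) = 17×8.2/64.2 = 2.17 V, R_Th = R_1‖R_2 = 7.15 kΩ.
Base-emitter loop: V_Th = I_B·R_Th + V_BE + (β+1)I_B·R_E, so I_B = (2.17 − 0.7) / (7.15 + 101×1.2) = 0.0115 mA.
I_C = β·I_B = 100×0.0115 = 1.15 mA, and I_E = (β+1)I_B = 1.16 mA.
V_CE = V_CC − I_C·R_C − I_E·R_E = 17 − 1.15×0.47 − 1.16×1.2 = 15.1 V.
V_CE = 15.1 V > 0.2 V confirms active-region operation.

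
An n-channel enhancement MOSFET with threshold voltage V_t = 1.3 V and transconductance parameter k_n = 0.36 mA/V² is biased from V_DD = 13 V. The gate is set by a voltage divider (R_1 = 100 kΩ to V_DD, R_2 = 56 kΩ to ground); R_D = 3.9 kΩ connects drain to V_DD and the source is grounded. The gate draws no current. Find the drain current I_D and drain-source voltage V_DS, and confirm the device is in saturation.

V_G = V_DD·R_2/(R_1+R_2) = 13×56/156 = 4.67 V. With the source grounded, V_GS = V_G = 4.67 V.
Assume saturation: I_D = (k_n/2)(V_GS − V_t)² = (0.36/2)×(4.67 − 1.3)² = 0.18×3.37² = 2.04 mA.
V_DS = V_DD − I_D·R_D = 13 − 2.04×3.9 = 5.04 V.
Saturation requires V_DS ≥ V_GS − V_t = 3.37 V; 5.04 ≥ 3.37 ✓.

I_D ≈ 2 mA, V_DS ≈ 5 V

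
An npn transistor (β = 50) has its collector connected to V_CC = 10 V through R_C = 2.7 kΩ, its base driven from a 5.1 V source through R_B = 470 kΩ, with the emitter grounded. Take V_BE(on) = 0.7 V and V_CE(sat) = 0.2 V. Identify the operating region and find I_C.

Assume active. Base-emitter loop: I_B = (V_BB − V_BE)/R_B = (5.1 − 0.7)/470 = 0.00936 mA.
I_C = β·I_B = 50×0.00936 = 0.468 mA.
V_CE = V_CC − I_C·R_C = 10 − 0.468×2.7 = 8.74 V > V_CE(sat), so the active-region assumption holds.

active; I_C ≈ 0.47 mA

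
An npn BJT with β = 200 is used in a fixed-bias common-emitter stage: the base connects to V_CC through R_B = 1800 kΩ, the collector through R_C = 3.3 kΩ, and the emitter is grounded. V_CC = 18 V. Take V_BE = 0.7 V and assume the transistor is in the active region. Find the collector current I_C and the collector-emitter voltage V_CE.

Base loop: V_CC = I_B·R_B + V_BE, so I_B = (18 − 0.7)/1800 kΩ = 0.00961 mA.
In the active region I_C = β·I_B = 200 × 0.00961 = 1.92 mA.
Collector loop: V_CE = V_CC − I_C·R_C = 18 − 1.92×3.3 = 11.7 V.
Since V_CE = 11.7 V > V_CE(sat) ≈ 0.2 V, the transistor is in the active region as assumed.

I_C ≈ 1.9 mA, V_CE ≈ 12 V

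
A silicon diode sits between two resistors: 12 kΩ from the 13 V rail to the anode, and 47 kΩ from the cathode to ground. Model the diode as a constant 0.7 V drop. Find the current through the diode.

The two resistors are in series with the diode, so KVL gives 13 = I·12 + 0.7 + I·47.
I = (13 − 0.7) / (12 + 47) kΩ = 12.3 / 59 = 0.208 mA.

I ≈ 0.21 mA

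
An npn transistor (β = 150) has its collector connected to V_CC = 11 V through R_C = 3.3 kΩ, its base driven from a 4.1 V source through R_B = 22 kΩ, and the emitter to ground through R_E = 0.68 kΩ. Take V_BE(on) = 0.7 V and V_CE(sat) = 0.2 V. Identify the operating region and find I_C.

saturation; I_C ≈ 2.7 mA

Assume active: I_B = (4.1 − 0.7)/(22 + 151×0.68) = 0.0273 mA, I_C = β·I_B = 4.09 mA.
Then V_CE = 11 − 4.09×3.3 − 4.12×0.68 = -5.3 V < 0.2 V — the active assumption fails.
Re-solve with V_CE = 0.2 V. KCL at the emitter: V_E/R_E = (V_BB−0.7−V_E)/R_B + (V_CC−0.2−V_E)/R_C, giving V_E = 1.88 V.
I_C = (V_CC − 0.2 − V_E)/R_C = (10.8 − 1.88)/3.3 = 2.7 mA.
Check: I_B = (3.4 − 1.88)/22 = 0.0689 mA, and β·I_B = 10.3 mA > I_C, confirming saturation.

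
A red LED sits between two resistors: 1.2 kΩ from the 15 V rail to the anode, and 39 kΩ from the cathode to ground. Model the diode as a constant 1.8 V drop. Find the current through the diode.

I ≈ 0.33 mA

The two resistors are in series with the diode, so KVL gives 15 = I·1.2 + 1.8 + I·39.
I = (15 − 1.8) / (1.2 + 39) kΩ = 13.2 / 40.2 = 0.328 mA.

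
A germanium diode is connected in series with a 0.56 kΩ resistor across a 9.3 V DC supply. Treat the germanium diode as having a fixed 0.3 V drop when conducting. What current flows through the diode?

KVL around the loop: 9.3 = V_D + I·R = 0.3 + I × 0.56 kΩ.
So I = (9.3 − 0.3) / 0.56 kΩ = 9 / 0.56 = 16.1 mA.

I ≈ 16 mA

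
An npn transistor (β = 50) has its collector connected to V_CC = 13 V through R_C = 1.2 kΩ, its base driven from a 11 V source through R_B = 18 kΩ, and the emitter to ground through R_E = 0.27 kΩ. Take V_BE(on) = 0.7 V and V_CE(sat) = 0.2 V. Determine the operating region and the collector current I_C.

Assume active: I_B = (11 − 0.7)/(18 + 51×0.27) = 0.324 mA, I_C = β·I_B = 16.2 mA.
Then V_CE = 13 − 16.2×1.2 − 16.5×0.27 = -10.9 V < 0.2 V — the active assumption fails.
Re-solve with V_CE = 0.2 V. KCL at the emitter: V_E/R_E = (V_BB−0.7−V_E)/R_B + (V_CC−0.2−V_E)/R_C, giving V_E = 2.45 V.
I_C = (V_CC − 0.2 − V_E)/R_C = (12.8 − 2.45)/1.2 = 8.63 mA.
Check: I_B = (10.3 − 2.45)/18 = 0.436 mA, and β·I_B = 21.8 mA > I_C, confirming saturation.

saturation; I_C ≈ 8.6 mA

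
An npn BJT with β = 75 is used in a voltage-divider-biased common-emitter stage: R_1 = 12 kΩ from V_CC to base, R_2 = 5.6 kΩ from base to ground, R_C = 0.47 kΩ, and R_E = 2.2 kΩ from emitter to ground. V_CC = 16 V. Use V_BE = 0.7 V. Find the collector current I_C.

Thevenize the base divider: V_Th = V_CC·R_2/(R_1+R_2) = 16×5.6/17.6 = 5.09 V, R_Th = R_1‖R_2 = 3.82 kΩ.
Base-emitter loop: V_Th = I_B·R_Th + V_BE + (β+1)I_B·R_E, so I_B = (5.09 − 0.7) / (3.82 + 76×2.2) = 0.0257 mA.
I_C = β·I_B = 75×0.0257 = 1.93 mA, and I_E = (β+1)I_B = 1.95 mA.
V_CE = V_CC − I_C·R_C − I_E·R_E = 16 − 1.93×0.47 − 1.95×2.2 = 10.8 V.
V_CE = 10.8 V > 0.2 V confirms active-region operation.

I_C ≈ 1.9 mA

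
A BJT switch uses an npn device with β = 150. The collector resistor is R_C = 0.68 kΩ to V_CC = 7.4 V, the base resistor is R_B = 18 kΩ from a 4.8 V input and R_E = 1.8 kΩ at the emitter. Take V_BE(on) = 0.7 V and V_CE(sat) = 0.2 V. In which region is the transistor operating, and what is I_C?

Assume active. Base-emitter loop: I_B = (V_BB − V_BE)/(R_B + (β+1)R_E) = (4.8 − 0.7)/(18 + 151×1.8) = 0.0141 mA.
I_C = β·I_B = 150×0.0141 = 2.12 mA.
V_CE = V_CC − I_C·R_C − I_E·R_E = 7.4 − 2.12×0.68 − 2.14×1.8 = 2.11 V > V_CE(sat), so the active-region assumption holds.

active; I_C ≈ 2.1 mA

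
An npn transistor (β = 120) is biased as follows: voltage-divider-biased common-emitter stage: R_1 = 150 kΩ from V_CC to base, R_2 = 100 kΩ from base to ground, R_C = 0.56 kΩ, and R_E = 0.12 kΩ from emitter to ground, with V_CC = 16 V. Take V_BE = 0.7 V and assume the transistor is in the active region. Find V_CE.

Thevenize the base divider: V_Th = V_CC·R_2/(R_1+R_2) = 16×100/250 = 6.4 V, R_Th = R_1‖R_2 = 60 kΩ.
Base-emitter loop: V_Th = I_B·R_Th + V_BE + (β+1)I_B·R_E, so I_B = (6.4 − 0.7) / (60 + 121×0.12) = 0.0765 mA.
I_C = β·I_B = 120×0.0765 = 9.18 mA, and I_E = (β+1)I_B = 9.26 mA.
V_CE = V_CC − I_C·R_C − I_E·R_E = 16 − 9.18×0.56 − 9.26×0.12 = 9.75 V.
V_CE = 9.75 V > 0.2 V confirms active-region operation.

V_CE ≈ 9.7 V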